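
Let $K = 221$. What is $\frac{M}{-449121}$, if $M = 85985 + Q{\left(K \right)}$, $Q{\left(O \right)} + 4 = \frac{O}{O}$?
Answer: $- \frac{85982}{449121} \approx -0.19145$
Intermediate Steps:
$Q{\left(O \right)} = -3$ ($Q{\left(O \right)} = -4 + \frac{O}{O} = -4 + 1 = -3$)
$M = 85982$ ($M = 85985 - 3 = 85982$)
$\frac{M}{-449121} = \frac{85982}{-449121} = 85982 \left(- \frac{1}{449121}\right) = - \frac{85982}{449121}$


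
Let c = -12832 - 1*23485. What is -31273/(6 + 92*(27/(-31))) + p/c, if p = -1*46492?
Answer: 35314826387/83456466 ≈ 423.15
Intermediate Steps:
p = -46492
c = -36317 (c = -12832 - 23485 = -36317)
-31273/(6 + 92*(27/(-31))) + p/c = -31273/(6 + 92*(27/(-31))) - 46492/(-36317) = -31273/(6 + 92*(27*(-1/31))) - 46492*(-1/36317) = -31273/(6 + 92*(-27/31)) + 46492/36317 = -31273/(6 - 2484/31) + 46492/36317 = -31273/(-2298/31) + 46492/36317 = -31273*(-31/2298) + 46492/36317 = 969463/2298 + 46492/36317 = 35314826387/83456466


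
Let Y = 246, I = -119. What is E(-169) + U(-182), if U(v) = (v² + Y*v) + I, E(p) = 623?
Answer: -11144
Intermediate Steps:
U(v) = -119 + v² + 246*v (U(v) = (v² + 246*v) - 119 = -119 + v² + 246*v)
E(-169) + U(-182) = 623 + (-119 + (-182)² + 246*(-182)) = 623 + (-119 + 33124 - 44772) = 623 - 11767 = -11144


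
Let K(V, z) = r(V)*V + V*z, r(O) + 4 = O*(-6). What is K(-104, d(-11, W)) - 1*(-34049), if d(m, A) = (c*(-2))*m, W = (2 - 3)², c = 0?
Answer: -30431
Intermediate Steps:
r(O) = -4 - 6*O (r(O) = -4 + O*(-6) = -4 - 6*O)
W = 1 (W = (-1)² = 1)
d(m, A) = 0 (d(m, A) = (0*(-2))*m = 0*m = 0)
K(V, z) = V*z + V*(-4 - 6*V) (K(V, z) = (-4 - 6*V)*V + V*z = V*(-4 - 6*V) + V*z = V*z + V*(-4 - 6*V))
K(-104, d(-11, W)) - 1*(-34049) = -104*(-4 + 0 - 6*(-104)) - 1*(-34049) = -104*(-4 + 0 + 624) + 34049 = -104*620 + 34049 = -64480 + 34049 = -30431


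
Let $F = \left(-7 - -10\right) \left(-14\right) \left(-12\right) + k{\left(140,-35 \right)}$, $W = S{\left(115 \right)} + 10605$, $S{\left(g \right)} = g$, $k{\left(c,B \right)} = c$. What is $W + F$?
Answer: $11364$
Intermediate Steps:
$W = 10720$ ($W = 115 + 10605 = 10720$)
$F = 644$ ($F = \left(-7 - -10\right) \left(-14\right) \left(-12\right) + 140 = \left(-7 + 10\right) \left(-14\right) \left(-12\right) + 140 = 3 \left(-14\right) \left(-12\right) + 140 = \left(-42\right) \left(-12\right) + 140 = 504 + 140 = 644$)
$W + F = 10720 + 644 = 11364$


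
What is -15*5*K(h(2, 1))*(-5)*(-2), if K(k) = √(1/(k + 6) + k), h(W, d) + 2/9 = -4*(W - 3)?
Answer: -125*√67606/22 ≈ -1477.3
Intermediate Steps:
h(W, d) = 106/9 - 4*W (h(W, d) = -2/9 - 4*(W - 3) = -2/9 - 4*(-3 + W) = -2/9 + (12 - 4*W) = 106/9 - 4*W)
K(k) = √(k + 1/(6 + k)) (K(k) = √(1/(6 + k) + k) = √(k + 1/(6 + k)))
-15*5*K(h(2, 1))*(-5)*(-2) = -15*5*√((1 + (106/9 - 4*2)*(6 + (106/9 - 4*2)))/(6 + (106/9 - 4*2)))*(-5)*(-2) = -15*5*√((1 + (106/9 - 8)*(6 + (106/9 - 8)))/(6 + (106/9 - 8)))*(-5)*(-2) = -15*5*√((1 + 34*(6 + 34/9)/9)/(6 + 34/9))*(-5)*(-2) = -15*5*√((1 + (34/9)*(88/9))/(88/9))*(-5)*(-2) = -15*5*√(9*(1 + 2992/81)/88)*(-5)*(-2) = -15*5*√((9/88)*(3073/81))*(-5)*(-2) = -15*5*√(3073/792)*(-5)*(-2) = -15*5*(√67606/132)*(-5)*(-2) = -15*5*√67606/132*(-5)*(-2) = -(-125)*√67606/44*(-2) = (125*√67606/44)*(-2) = -125*√67606/22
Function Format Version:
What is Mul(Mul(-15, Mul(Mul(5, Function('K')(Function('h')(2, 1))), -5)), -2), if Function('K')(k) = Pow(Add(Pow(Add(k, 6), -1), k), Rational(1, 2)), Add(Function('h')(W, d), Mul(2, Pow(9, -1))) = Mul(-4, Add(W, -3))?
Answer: Mul(Rational(-125, 22), Pow(67606, Rational(1, 2))) ≈ -1477.3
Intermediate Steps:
Function('h')(W, d) = Add(Rational(106, 9), Mul(-4, W)) (Function('h')(W, d) = Add(Rational(-2, 9), Mul(-4, Add(W, -3))) = Add(Rational(-2, 9), Mul(-4, Add(-3, W))) = Add(Rational(-2, 9), Add(12, Mul(-4, W))) = Add(Rational(106, 9), Mul(-4, W)))
Function('K')(k) = Pow(Add(k, Pow(Add(6, k), -1)), Rational(1, 2)) (Function('K')(k) = Pow(Add(Pow(Add(6, k), -1), k), Rational(1, 2)) = Pow(Add(k, Pow(Add(6, k), -1)), Rational(1, 2)))
Mul(Mul(-15, Mul(Mul(5, Function('K')(Function('h')(2, 1))), -5)), -2) = Mul(Mul(-15, Mul(Mul(5, Pow(Mul(Pow(Add(6, Add(Rational(106, 9), Mul(-4, 2))), -1), Add(1, Mul(Add(Rational(106, 9), Mul(-4, 2)), Add(6, Add(Rational(106, 9), Mul(-4, 2)))))), Rational(1, 2))), -5)), -2) = Mul(Mul(-15, Mul(Mul(5, Pow(Mul(Pow(Add(6, Add(Rational(106, 9), -8)), -1), Add(1, Mul(Add(Rational(106, 9), -8), Add(6, Add(Rational(106, 9), -8))))), Rational(1, 2))), -5)), -2) = Mul(Mul(-15, Mul(Mul(5, Pow(Mul(Pow(Add(6, Rational(34, 9)), -1), Add(1, Mul(Rational(34, 9), Add(6, Rational(34, 9))))), Rational(1, 2))), -5)), -2) = Mul(Mul(-15, Mul(Mul(5, Pow(Mul(Pow(Rational(88, 9), -1), Add(1, Mul(Rational(34, 9), Rational(88, 9)))), Rational(1, 2))), -5)), -2) = Mul(Mul(-15, Mul(Mul(5, Pow(Mul(Rational(9, 88), Add(1, Rational(2992, 81))), Rational(1, 2))), -5)), -2) = Mul(Mul(-15, Mul(Mul(5, Pow(Mul(Rational(9, 88), Rational(3073, 81)), Rational(1, 2))), -5)), -2) = Mul(Mul(-15, Mul(Mul(5, Pow(Rational(3073, 792), Rational(1, 2))), -5)), -2) = Mul(Mul(-15, Mul(Mul(5, Mul(Rational(1, 132), Pow(67606, Rational(1, 2)))), -5)), -2) = Mul(Mul(-15, Mul(Mul(Rational(5, 132), Pow(67606, Rational(1, 2))), -5)), -2) = Mul(Mul(-15, Mul(Rational(-25, 132), Pow(67606, Rational(1, 2)))), -2) = Mul(Mul(Rational(125, 44), Pow(67606, Rational(1, 2))), -2) = Mul(Rational(-125, 22), Pow(67606, Rational(1, 2)))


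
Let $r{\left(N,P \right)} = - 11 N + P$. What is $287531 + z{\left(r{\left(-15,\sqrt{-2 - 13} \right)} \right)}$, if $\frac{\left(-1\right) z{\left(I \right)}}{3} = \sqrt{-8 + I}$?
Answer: $287531 - 3 \sqrt{157 + i \sqrt{15}} \approx 2.8749 \cdot 10^{5} - 0.46361 i$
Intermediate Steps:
$r{\left(N,P \right)} = P - 11 N$
$z{\left(I \right)} = - 3 \sqrt{-8 + I}$
$287531 + z{\left(r{\left(-15,\sqrt{-2 - 13} \right)} \right)} = 287531 - 3 \sqrt{-8 + \left(\sqrt{-2 - 13} - -165\right)} = 287531 - 3 \sqrt{-8 + \left(\sqrt{-15} + 165\right)} = 287531 - 3 \sqrt{-8 + \left(i \sqrt{15} + 165\right)} = 287531 - 3 \sqrt{-8 + \left(165 + i \sqrt{15}\right)} = 287531 - 3 \sqrt{157 + i \sqrt{15}}$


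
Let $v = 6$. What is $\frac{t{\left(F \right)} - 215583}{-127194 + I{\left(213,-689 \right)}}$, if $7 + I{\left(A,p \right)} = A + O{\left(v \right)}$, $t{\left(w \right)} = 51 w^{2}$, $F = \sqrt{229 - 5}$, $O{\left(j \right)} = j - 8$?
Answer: $\frac{68053}{42330} \approx 1.6077$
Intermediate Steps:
$O{\left(j \right)} = -8 + j$ ($O{\left(j \right)} = j - 8 = -8 + j$)
$F = 4 \sqrt{14}$ ($F = \sqrt{224} = 4 \sqrt{14} \approx 14.967$)
$I{\left(A,p \right)} = -9 + A$ ($I{\left(A,p \right)} = -7 + \left(A + \left(-8 + 6\right)\right) = -7 + \left(A - 2\right) = -7 + \left(-2 + A\right) = -9 + A$)
$\frac{t{\left(F \right)} - 215583}{-127194 + I{\left(213,-689 \right)}} = \frac{51 \left(4 \sqrt{14}\right)^{2} - 215583}{-127194 + \left(-9 + 213\right)} = \frac{51 \cdot 224 - 215583}{-127194 + 204} = \frac{11424 - 215583}{-126990} = \left(-204159\right) \left(- \frac{1}{126990}\right) = \frac{68053}{42330}$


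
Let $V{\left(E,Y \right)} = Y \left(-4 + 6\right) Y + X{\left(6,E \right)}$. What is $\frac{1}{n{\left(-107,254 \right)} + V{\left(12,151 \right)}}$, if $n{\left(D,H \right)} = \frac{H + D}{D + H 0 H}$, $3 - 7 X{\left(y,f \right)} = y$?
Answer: $\frac{749}{34154548} \approx 2.193 \cdot 10^{-5}$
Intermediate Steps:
$X{\left(y,f \right)} = \frac{3}{7} - \frac{y}{7}$
$V{\left(E,Y \right)} = - \frac{3}{7} + 2 Y^{2}$ ($V{\left(E,Y \right)} = Y \left(-4 + 6\right) Y + \left(\frac{3}{7} - \frac{6}{7}\right) = Y 2 Y + \left(\frac{3}{7} - \frac{6}{7}\right) = 2 Y Y - \frac{3}{7} = 2 Y^{2} - \frac{3}{7} = - \frac{3}{7} + 2 Y^{2}$)
$n{\left(D,H \right)} = \frac{D + H}{D}$ ($n{\left(D,H \right)} = \frac{D + H}{D + 0 H} = \frac{D + H}{D + 0} = \frac{D + H}{D}$)
$\frac{1}{n{\left(-107,254 \right)} + V{\left(12,151 \right)}} = \frac{1}{\frac{-107 + 254}{-107} - \left(\frac{3}{7} - 2 \cdot 151^{2}\right)} = \frac{1}{\left(- \frac{1}{107}\right) 147 + \left(- \frac{3}{7} + 2 \cdot 22801\right)} = \frac{1}{- \frac{147}{107} + \left(- \frac{3}{7} + 45602\right)} = \frac{1}{- \frac{147}{107} + \frac{319211}{7}} = \frac{1}{\frac{34154548}{749}} = \frac{749}{34154548}$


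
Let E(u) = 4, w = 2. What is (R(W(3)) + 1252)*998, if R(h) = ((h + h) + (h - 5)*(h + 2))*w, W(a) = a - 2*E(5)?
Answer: 1289416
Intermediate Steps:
W(a) = -8 + a (W(a) = a - 2*4 = a - 8 = -8 + a)
R(h) = 4*h + 2*(-5 + h)*(2 + h) (R(h) = ((h + h) + (h - 5)*(h + 2))*2 = (2*h + (-5 + h)*(2 + h))*2 = 4*h + 2*(-5 + h)*(2 + h))
(R(W(3)) + 1252)*998 = ((-20 - 2*(-8 + 3) + 2*(-8 + 3)²) + 1252)*998 = ((-20 - 2*(-5) + 2*(-5)²) + 1252)*998 = ((-20 + 10 + 2*25) + 1252)*998 = ((-20 + 10 + 50) + 1252)*998 = (40 + 1252)*998 = 1292*998 = 1289416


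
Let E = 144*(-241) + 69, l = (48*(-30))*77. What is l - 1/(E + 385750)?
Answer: -38931631201/351115 ≈ -1.1088e+5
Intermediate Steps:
l = -110880 (l = -1440*77 = -110880)
E = -34635 (E = -34704 + 69 = -34635)
l - 1/(E + 385750) = -110880 - 1/(-34635 + 385750) = -110880 - 1/351115 = -38931631201/351115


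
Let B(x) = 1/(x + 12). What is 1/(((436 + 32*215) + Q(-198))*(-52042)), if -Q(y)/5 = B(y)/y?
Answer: -18414/7010932824503 ≈ -2.6265e-9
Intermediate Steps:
B(x) = 1/(12 + x)
Q(y) = -5/(y*(12 + y)) (Q(y) = -5/((12 + y)*y) = -5/(y*(12 + y)))
1/(((436 + 32*215) + Q(-198))*(-52042)) = 1/(((436 + 32*215) - 5/(-198*(12 - 198)))*(-52042)) = -1/52042/((436 + 6880) - 5*(-1/198)/(-186)) = -1/52042/(7316 - 5*(-1/198)*(-1/186)) = -1/52042/(7316 - 5/36828) = -1/52042/(269433643/36828) = (36828/269433643)*(-1/52042) = -18414/7010932824503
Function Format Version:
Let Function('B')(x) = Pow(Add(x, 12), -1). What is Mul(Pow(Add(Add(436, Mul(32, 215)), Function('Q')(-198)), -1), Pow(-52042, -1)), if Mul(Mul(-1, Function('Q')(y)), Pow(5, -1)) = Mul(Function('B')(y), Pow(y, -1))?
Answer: Rational(-18414, 7010932824503) ≈ -2.6265e-9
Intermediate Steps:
Function('B')(x) = Pow(Add(12, x), -1)
Function('Q')(y) = Mul(-5, Pow(y, -1), Pow(Add(12, y), -1)) (Function('Q')(y) = Mul(-5, Mul(Pow(Add(12, y), -1), Pow(y, -1))) = Mul(-5, Mul(Pow(y, -1), Pow(Add(12, y), -1))) = Mul(-5, Pow(y, -1), Pow(Add(12, y), -1)))
Mul(Pow(Add(Add(436, Mul(32, 215)), Function('Q')(-198)), -1), Pow(-52042, -1)) = Mul(Pow(Add(Add(436, Mul(32, 215)), Mul(-5, Pow(-198, -1), Pow(Add(12, -198), -1))), -1), Pow(-52042, -1)) = Mul(Pow(Add(Add(436, 6880), Mul(-5, Rational(-1, 198), Pow(-186, -1))), -1), Rational(-1, 52042)) = Mul(Pow(Add(7316, Mul(-5, Rational(-1, 198), Rational(-1, 186))), -1), Rational(-1, 52042)) = Mul(Pow(Add(7316, Rational(-5, 36828)), -1), Rational(-1, 52042)) = Mul(Pow(Rational(269433643, 36828), -1), Rational(-1, 52042)) = Mul(Rational(36828, 269433643), Rational(-1, 52042)) = Rational(-18414, 7010932824503)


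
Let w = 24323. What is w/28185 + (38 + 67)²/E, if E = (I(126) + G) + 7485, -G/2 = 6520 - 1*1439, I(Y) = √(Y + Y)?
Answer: -657549485254/201975880245 - 66150*√7/7166077 ≈ -3.2800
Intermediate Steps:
I(Y) = √2*√Y (I(Y) = √(2*Y) = √2*√Y)
G = -10162 (G = -2*(6520 - 1*1439) = -2*(6520 - 1439) = -2*5081 = -10162)
E = -2677 + 6*√7 (E = (√2*√126 - 10162) + 7485 = (√2*(3*√14) - 10162) + 7485 = (6*√7 - 10162) + 7485 = (-10162 + 6*√7) + 7485 = -2677 + 6*√7 ≈ -2661.1)
w/28185 + (38 + 67)²/E = 24323/28185 + (38 + 67)²/(-2677 + 6*√7) = 24323*(1/28185) + 105²/(-2677 + 6*√7) = 24323/28185 + 11025/(-2677 + 6*√7)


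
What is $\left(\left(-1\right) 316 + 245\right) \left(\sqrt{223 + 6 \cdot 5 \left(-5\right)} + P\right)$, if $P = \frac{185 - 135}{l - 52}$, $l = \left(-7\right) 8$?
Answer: $\frac{1775}{54} - 71 \sqrt{73} \approx -573.75$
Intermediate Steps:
$l = -56$
$P = - \frac{25}{54}$ ($P = \frac{185 - 135}{-56 - 52} = \frac{50}{-108} = 50 \left(- \frac{1}{108}\right) = - \frac{25}{54} \approx -0.46296$)
$\left(\left(-1\right) 316 + 245\right) \left(\sqrt{223 + 6 \cdot 5 \left(-5\right)} + P\right) = \left(\left(-1\right) 316 + 245\right) \left(\sqrt{223 + 6 \cdot 5 \left(-5\right)} - \frac{25}{54}\right) = \left(-316 + 245\right) \left(\sqrt{223 + 30 \left(-5\right)} - \frac{25}{54}\right) = - 71 \left(\sqrt{223 - 150} - \frac{25}{54}\right) = - 71 \left(\sqrt{73} - \frac{25}{54}\right) = - 71 \left(- \frac{25}{54} + \sqrt{73}\right) = \frac{1775}{54} - 71 \sqrt{73}$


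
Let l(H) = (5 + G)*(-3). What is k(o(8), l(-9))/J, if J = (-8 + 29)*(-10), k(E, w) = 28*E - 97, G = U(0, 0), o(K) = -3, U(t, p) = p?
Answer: 181/210 ≈ 0.86191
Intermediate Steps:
G = 0
l(H) = -15 (l(H) = (5 + 0)*(-3) = 5*(-3) = -15)
k(E, w) = -97 + 28*E
J = -210 (J = 21*(-10) = -210)
k(o(8), l(-9))/J = (-97 + 28*(-3))/(-210) = (-97 - 84)*(-1/210) = -181*(-1/210) = 181/210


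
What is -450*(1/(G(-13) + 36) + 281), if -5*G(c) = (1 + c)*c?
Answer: -506175/4 ≈ -1.2654e+5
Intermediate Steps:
G(c) = -c*(1 + c)/5 (G(c) = -(1 + c)*c/5 = -c*(1 + c)/5)
-450*(1/(G(-13) + 36) + 281) = -450*(1/(-⅕*(-13)*(1 - 13) + 36) + 281) = -450*(1/(-⅕*(-13)*(-12) + 36) + 281) = -450*(1/(-156/5 + 36) + 281) = -450*(1/(24/5) + 281) = -450*(5/24 + 281) = -450*6749/24 = -506175/4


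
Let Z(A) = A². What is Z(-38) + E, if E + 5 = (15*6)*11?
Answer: 2429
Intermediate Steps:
E = 985 (E = -5 + (15*6)*11 = -5 + 90*11 = -5 + 990 = 985)
Z(-38) + E = (-38)² + 985 = 1444 + 985 = 2429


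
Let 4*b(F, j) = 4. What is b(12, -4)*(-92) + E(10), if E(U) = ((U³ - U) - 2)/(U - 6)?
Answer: 155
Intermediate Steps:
b(F, j) = 1 (b(F, j) = (¼)*4 = 1)
E(U) = (-2 + U³ - U)/(-6 + U)
b(12, -4)*(-92) + E(10) = 1*(-92) + (-2 + 10³ - 1*10)/(-6 + 10) = -92 + (-2 + 1000 - 10)/4 = -92 + (¼)*988 = -92 + 247 = 155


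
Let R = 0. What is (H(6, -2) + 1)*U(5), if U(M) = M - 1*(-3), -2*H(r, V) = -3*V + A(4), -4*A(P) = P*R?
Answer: -16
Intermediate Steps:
A(P) = 0 (A(P) = -P*0/4 = -¼*0 = 0)
H(r, V) = 3*V/2 (H(r, V) = -(-3*V + 0)/2 = -(-3)*V/2 = 3*V/2)
U(M) = 3 + M (U(M) = M + 3 = 3 + M)
(H(6, -2) + 1)*U(5) = ((3/2)*(-2) + 1)*(3 + 5) = (-3 + 1)*8 = -2*8 = -16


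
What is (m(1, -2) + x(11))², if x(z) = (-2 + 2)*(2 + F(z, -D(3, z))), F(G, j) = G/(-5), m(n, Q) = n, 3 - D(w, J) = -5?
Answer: 1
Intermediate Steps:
D(w, J) = 8 (D(w, J) = 3 - 1*(-5) = 3 + 5 = 8)
F(G, j) = -G/5 (F(G, j) = G*(-⅕) = -G/5)
x(z) = 0 (x(z) = (-2 + 2)*(2 - z/5) = 0*(2 - z/5) = 0)
(m(1, -2) + x(11))² = (1 + 0)² = 1² = 1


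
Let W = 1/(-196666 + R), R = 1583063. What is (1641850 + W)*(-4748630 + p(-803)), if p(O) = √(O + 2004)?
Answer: -10809097123039452130/1386397 + 2276255914451*√1201/1386397 ≈ -7.7965e+12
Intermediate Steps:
p(O) = √(2004 + O)
W = 1/1386397 (W = 1/(-196666 + 1583063) = 1/1386397 ≈ 7.2129e-7)
(1641850 + W)*(-4748630 + p(-803)) = (1641850 + 1/1386397)*(-4748630 + √(2004 - 803)) = 2276255914451*(-4748630 + √1201)/1386397 = -10809097123039452130/1386397 + 2276255914451*√1201/1386397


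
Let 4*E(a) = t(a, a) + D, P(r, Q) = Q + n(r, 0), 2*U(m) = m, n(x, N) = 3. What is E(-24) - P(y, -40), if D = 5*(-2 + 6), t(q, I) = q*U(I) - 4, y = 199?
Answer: 113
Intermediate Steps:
U(m) = m/2
P(r, Q) = 3 + Q (P(r, Q) = Q + 3 = 3 + Q)
t(q, I) = -4 + I*q/2 (t(q, I) = q*(I/2) - 4 = I*q/2 - 4 = -4 + I*q/2)
D = 20 (D = 5*4 = 20)
E(a) = 4 + a²/8 (E(a) = ((-4 + a*a/2) + 20)/4 = ((-4 + a²/2) + 20)/4 = (16 + a²/2)/4 = 4 + a²/8)
E(-24) - P(y, -40) = (4 + (⅛)*(-24)²) - (3 - 40) = (4 + (⅛)*576) - 1*(-37) = (4 + 72) + 37 = 76 + 37 = 113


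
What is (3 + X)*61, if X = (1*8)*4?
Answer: 2135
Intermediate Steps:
X = 32 (X = 8*4 = 32)
(3 + X)*61 = (3 + 32)*61 = 35*61 = 2135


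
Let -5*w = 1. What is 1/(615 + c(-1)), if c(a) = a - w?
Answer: 5/3071 ≈ 0.0016281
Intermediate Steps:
w = -⅕ (w = -⅕*1 = -⅕ ≈ -0.20000)
c(a) = ⅕ + a (c(a) = a - 1*(-⅕) = a + ⅕ = ⅕ + a)
1/(615 + c(-1)) = 1/(615 + (⅕ - 1)) = 1/(615 - ⅘) = 1/(3071/5) = 5/3071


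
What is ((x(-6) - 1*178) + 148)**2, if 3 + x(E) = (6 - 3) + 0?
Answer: 900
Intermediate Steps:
x(E) = 0 (x(E) = -3 + ((6 - 3) + 0) = -3 + (3 + 0) = -3 + 3 = 0)
((x(-6) - 1*178) + 148)**2 = ((0 - 1*178) + 148)**2 = ((0 - 178) + 148)**2 = (-178 + 148)**2 = (-30)**2 = 900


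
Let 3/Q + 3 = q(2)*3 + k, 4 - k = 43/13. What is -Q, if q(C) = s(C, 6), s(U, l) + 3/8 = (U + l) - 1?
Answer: -104/609 ≈ -0.17077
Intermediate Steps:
k = 9/13 (k = 4 - 43/13 = 9/13 ≈ 0.69231)
s(U, l) = -11/8 + U + l (s(U, l) = -3/8 + ((U + l) - 1) = -3/8 + (-1 + U + l) = -11/8 + U + l)
q(C) = 37/8 + C (q(C) = -11/8 + C + 6 = 37/8 + C)
Q = 104/609 (Q = 3/(-3 + ((37/8 + 2)*3 + 9/13)) = 3/(-3 + ((53/8)*3 + 9/13)) = 3/(-3 + (159/8 + 9/13)) = 3/(-3 + 2139/104) = 3/(1827/104) = 3*(104/1827) = 104/609 ≈ 0.17077)
-Q = -1*104/609 = -104/609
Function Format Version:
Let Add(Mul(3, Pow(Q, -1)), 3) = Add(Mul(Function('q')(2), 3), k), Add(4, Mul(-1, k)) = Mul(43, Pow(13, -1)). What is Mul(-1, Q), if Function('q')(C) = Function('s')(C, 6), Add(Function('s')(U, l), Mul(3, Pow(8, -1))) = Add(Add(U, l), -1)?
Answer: Rational(-104, 609) ≈ -0.17077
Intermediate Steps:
k = Rational(9, 13) (k = Add(4, Mul(-1, Mul(43, Pow(13, -1)))) = Add(4, Mul(-1, Mul(43, Rational(1, 13)))) = Add(4, Mul(-1, Rational(43, 13))) = Add(4, Rational(-43, 13)) = Rational(9, 13) ≈ 0.69231)
Function('s')(U, l) = Add(Rational(-11, 8), U, l) (Function('s')(U, l) = Add(Rational(-3, 8), Add(Add(U, l), -1)) = Add(Rational(-3, 8), Add(-1, U, l)) = Add(Rational(-11, 8), U, l))
Function('q')(C) = Add(Rational(37, 8), C) (Function('q')(C) = Add(Rational(-11, 8), C, 6) = Add(Rational(37, 8), C))
Q = Rational(104, 609) (Q = Mul(3, Pow(Add(-3, Add(Mul(Add(Rational(37, 8), 2), 3), Rational(9, 13))), -1)) = Mul(3, Pow(Add(-3, Add(Mul(Rational(53, 8), 3), Rational(9, 13))), -1)) = Mul(3, Pow(Add(-3, Add(Rational(159, 8), Rational(9, 13))), -1)) = Mul(3, Pow(Add(-3, Rational(2139, 104)), -1)) = Mul(3, Pow(Rational(1827, 104), -1)) = Mul(3, Rational(104, 1827)) = Rational(104, 609) ≈ 0.17077)
Mul(-1, Q) = Mul(-1, Rational(104, 609)) = Rational(-104, 609)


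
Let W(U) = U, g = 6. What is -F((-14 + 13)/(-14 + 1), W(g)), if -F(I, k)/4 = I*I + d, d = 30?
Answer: 20284/169 ≈ 120.02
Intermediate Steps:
F(I, k) = -120 - 4*I**2 (F(I, k) = -4*(I*I + 30) = -4*(I**2 + 30) = -4*(30 + I**2) = -120 - 4*I**2)
-F((-14 + 13)/(-14 + 1), W(g)) = -(-120 - 4*(-14 + 13)**2/(-14 + 1)**2) = -(-120 - 4*(-1/(-13))**2) = -(-120 - 4*(-1*(-1/13))**2) = -(-120 - 4*(1/13)**2) = -(-120 - 4*1/169) = -(-120 - 4/169) = -1*(-20284/169) = 20284/169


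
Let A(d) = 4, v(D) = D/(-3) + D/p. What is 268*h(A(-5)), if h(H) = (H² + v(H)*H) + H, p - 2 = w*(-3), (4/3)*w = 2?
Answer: 33232/15 ≈ 2215.5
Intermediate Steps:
w = 3/2 (w = (¾)*2 = 3/2 ≈ 1.5000)
p = -5/2 (p = 2 + (3/2)*(-3) = 2 - 9/2 = -5/2 ≈ -2.5000)
v(D) = -11*D/15 (v(D) = D/(-3) + D/(-5/2) = D*(-⅓) + D*(-⅖) = -D/3 - 2*D/5 = -11*D/15)
h(H) = H + 4*H²/15 (h(H) = (H² + (-11*H/15)*H) + H = (H² - 11*H²/15) + H = 4*H²/15 + H = H + 4*H²/15)
268*h(A(-5)) = 268*((1/15)*4*(15 + 4*4)) = 268*((1/15)*4*(15 + 16)) = 268*((1/15)*4*31) = 268*(124/15) = 33232/15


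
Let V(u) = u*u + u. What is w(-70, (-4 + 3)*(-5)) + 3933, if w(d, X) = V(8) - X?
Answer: 4000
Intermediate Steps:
V(u) = u + u² (V(u) = u² + u = u + u²)
w(d, X) = 72 - X (w(d, X) = 8*(1 + 8) - X = 8*9 - X = 72 - X)
w(-70, (-4 + 3)*(-5)) + 3933 = (72 - (-4 + 3)*(-5)) + 3933 = (72 - (-1)*(-5)) + 3933 = (72 - 1*5) + 3933 = (72 - 5) + 3933 = 67 + 3933 = 4000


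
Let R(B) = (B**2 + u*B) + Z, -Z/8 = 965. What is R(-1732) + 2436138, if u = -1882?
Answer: 8687866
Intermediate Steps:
Z = -7720 (Z = -8*965 = -7720)
R(B) = -7720 + B**2 - 1882*B (R(B) = (B**2 - 1882*B) - 7720 = -7720 + B**2 - 1882*B)
R(-1732) + 2436138 = (-7720 + (-1732)**2 - 1882*(-1732)) + 2436138 = (-7720 + 2999824 + 3259624) + 2436138 = 6251728 + 2436138 = 8687866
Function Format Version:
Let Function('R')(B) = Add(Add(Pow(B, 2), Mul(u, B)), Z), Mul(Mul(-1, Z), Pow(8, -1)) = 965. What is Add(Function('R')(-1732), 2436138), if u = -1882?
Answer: 8687866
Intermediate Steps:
Z = -7720 (Z = Mul(-8, 965) = -7720)
Function('R')(B) = Add(-7720, Pow(B, 2), Mul(-1882, B)) (Function('R')(B) = Add(Add(Pow(B, 2), Mul(-1882, B)), -7720) = Add(-7720, Pow(B, 2), Mul(-1882, B)))
Add(Function('R')(-1732), 2436138) = Add(Add(-7720, Pow(-1732, 2), Mul(-1882, -1732)), 2436138) = Add(Add(-7720, 2999824, 3259624), 2436138) = Add(6251728, 2436138) = 8687866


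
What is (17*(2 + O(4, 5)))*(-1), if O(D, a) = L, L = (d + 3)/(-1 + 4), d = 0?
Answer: -51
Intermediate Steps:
L = 1 (L = (0 + 3)/(-1 + 4) = 3/3 = 3*(⅓) = 1)
O(D, a) = 1
(17*(2 + O(4, 5)))*(-1) = (17*(2 + 1))*(-1) = (17*3)*(-1) = 51*(-1) = -51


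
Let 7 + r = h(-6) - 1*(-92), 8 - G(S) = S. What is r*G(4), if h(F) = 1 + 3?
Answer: 356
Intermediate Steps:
h(F) = 4
G(S) = 8 - S
r = 89 (r = -7 + (4 - 1*(-92)) = -7 + (4 + 92) = -7 + 96 = 89)
r*G(4) = 89*(8 - 1*4) = 89*(8 - 4) = 89*4 = 356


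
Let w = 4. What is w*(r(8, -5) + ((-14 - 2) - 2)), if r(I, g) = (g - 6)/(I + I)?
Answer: -299/4 ≈ -74.750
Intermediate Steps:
r(I, g) = (-6 + g)/(2*I) (r(I, g) = (-6 + g)/((2*I)) = (-6 + g)*(1/(2*I)) = (-6 + g)/(2*I))
w*(r(8, -5) + ((-14 - 2) - 2)) = 4*((½)*(-6 - 5)/8 + ((-14 - 2) - 2)) = 4*((½)*(⅛)*(-11) + (-16 - 2)) = 4*(-11/16 - 18) = 4*(-299/16) = -299/4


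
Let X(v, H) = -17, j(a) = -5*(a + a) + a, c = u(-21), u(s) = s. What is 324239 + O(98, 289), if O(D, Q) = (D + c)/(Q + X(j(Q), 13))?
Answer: 88193085/272 ≈ 3.2424e+5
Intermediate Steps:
c = -21
j(a) = -9*a (j(a) = -10*a + a = -9*a)
O(D, Q) = (-21 + D)/(-17 + Q) (O(D, Q) = (D - 21)/(Q - 17) = (-21 + D)/(-17 + Q))
324239 + O(98, 289) = 324239 + (-21 + 98)/(-17 + 289) = 324239 + 77/272 = 88193085/272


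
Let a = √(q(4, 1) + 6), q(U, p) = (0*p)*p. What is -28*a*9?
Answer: -252*√6 ≈ -617.27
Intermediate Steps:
q(U, p) = 0 (q(U, p) = 0*p = 0)
a = √6 (a = √(0 + 6) = √6 ≈ 2.4495)
-28*a*9 = -28*√6*9 = -252*√6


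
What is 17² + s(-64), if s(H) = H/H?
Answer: 290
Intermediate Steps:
s(H) = 1
17² + s(-64) = 17² + 1 = 289 + 1 = 290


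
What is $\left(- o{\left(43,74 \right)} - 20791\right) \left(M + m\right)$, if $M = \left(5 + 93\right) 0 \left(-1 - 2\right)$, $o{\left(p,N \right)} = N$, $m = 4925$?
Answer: $-102760125$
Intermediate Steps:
$M = 0$ ($M = 98 \cdot 0 \left(-3\right) = 98 \cdot 0 = 0$)
$\left(- o{\left(43,74 \right)} - 20791\right) \left(M + m\right) = \left(\left(-1\right) 74 - 20791\right) \left(0 + 4925\right) = \left(-74 - 20791\right) 4925 = \left(-20865\right) 4925 = -102760125$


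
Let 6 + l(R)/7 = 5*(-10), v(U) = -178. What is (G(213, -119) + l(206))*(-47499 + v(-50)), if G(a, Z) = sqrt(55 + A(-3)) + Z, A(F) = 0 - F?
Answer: 24362947 - 47677*sqrt(58) ≈ 2.4000e+7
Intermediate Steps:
A(F) = -F
l(R) = -392 (l(R) = -42 + 7*(5*(-10)) = -42 + 7*(-50) = -42 - 350 = -392)
G(a, Z) = Z + sqrt(58) (G(a, Z) = sqrt(55 - 1*(-3)) + Z = sqrt(55 + 3) + Z = sqrt(58) + Z = Z + sqrt(58))
(G(213, -119) + l(206))*(-47499 + v(-50)) = ((-119 + sqrt(58)) - 392)*(-47499 - 178) = (-511 + sqrt(58))*(-47677) = 24362947 - 47677*sqrt(58)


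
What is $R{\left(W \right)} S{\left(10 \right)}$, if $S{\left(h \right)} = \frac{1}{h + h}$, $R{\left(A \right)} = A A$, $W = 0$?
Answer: $0$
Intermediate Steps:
$R{\left(A \right)} = A^{2}$
$S{\left(h \right)} = \frac{1}{2 h}$
$R{\left(W \right)} S{\left(10 \right)} = 0^{2} \frac{1}{2 \cdot 10} = 0 \cdot \frac{1}{2} \cdot \frac{1}{10} = 0 \cdot \frac{1}{20} = 0$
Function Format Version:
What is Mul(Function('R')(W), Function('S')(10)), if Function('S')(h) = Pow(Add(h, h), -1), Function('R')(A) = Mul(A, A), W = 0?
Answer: 0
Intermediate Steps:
Function('R')(A) = Pow(A, 2)
Function('S')(h) = Mul(Rational(1, 2), Pow(h, -1)) (Function('S')(h) = Pow(Mul(2, h), -1) = Mul(Rational(1, 2), Pow(h, -1)))
Mul(Function('R')(W), Function('S')(10)) = Mul(Pow(0, 2), Mul(Rational(1, 2), Pow(10, -1))) = Mul(0, Mul(Rational(1, 2), Rational(1, 10))) = Mul(0, Rational(1, 20)) = 0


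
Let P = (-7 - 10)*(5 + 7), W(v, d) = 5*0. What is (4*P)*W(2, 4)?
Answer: 0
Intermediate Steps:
W(v, d) = 0
P = -204 (P = -17*12 = -204)
(4*P)*W(2, 4) = (4*(-204))*0 = -816*0 = 0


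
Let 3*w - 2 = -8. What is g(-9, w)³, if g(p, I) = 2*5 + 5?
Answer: 3375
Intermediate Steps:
w = -2 (w = ⅔ + (⅓)*(-8) = ⅔ - 8/3 = -2)
g(p, I) = 15 (g(p, I) = 10 + 5 = 15)
g(-9, w)³ = 15³ = 3375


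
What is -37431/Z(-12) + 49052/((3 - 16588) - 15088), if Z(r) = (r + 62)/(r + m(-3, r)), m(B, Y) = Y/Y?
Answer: 13038620093/1583650 ≈ 8233.3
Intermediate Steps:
m(B, Y) = 1
Z(r) = (62 + r)/(1 + r) (Z(r) = (r + 62)/(r + 1) = (62 + r)/(1 + r))
-37431/Z(-12) + 49052/((3 - 16588) - 15088) = -37431*(1 - 12)/(62 - 12) + 49052/((3 - 16588) - 15088) = -37431/(50/(-11)) + 49052/(-16585 - 15088) = -37431/((-1/11*50)) + 49052/(-31673) = -37431/(-50/11) + 49052*(-1/31673) = -37431*(-11/50) - 49052/31673 = 411741/50 - 49052/31673 = 13038620093/1583650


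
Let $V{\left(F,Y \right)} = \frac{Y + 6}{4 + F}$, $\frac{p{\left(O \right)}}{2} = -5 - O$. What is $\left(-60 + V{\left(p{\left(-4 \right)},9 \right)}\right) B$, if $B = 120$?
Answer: $-6300$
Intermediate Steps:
$p{\left(O \right)} = -10 - 2 O$ ($p{\left(O \right)} = 2 \left(-5 - O\right) = -10 - 2 O$)
$V{\left(F,Y \right)} = \frac{6 + Y}{4 + F}$
$\left(-60 + V{\left(p{\left(-4 \right)},9 \right)}\right) B = \left(-60 + \frac{6 + 9}{4 - 2}\right) 120 = \left(-60 + \frac{1}{4 + \left(-10 + 8\right)} 15\right) 120 = \left(-60 + \frac{1}{4 - 2} \cdot 15\right) 120 = \left(-60 + \frac{1}{2} \cdot 15\right) 120 = \left(-60 + \frac{15}{2}\right) 120 = \left(- \frac{105}{2}\right) 120 = -6300$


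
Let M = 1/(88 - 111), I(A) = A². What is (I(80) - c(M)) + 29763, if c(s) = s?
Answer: 831750/23 ≈ 36163.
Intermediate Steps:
M = -1/23 (M = 1/(-23) = -1/23 ≈ -0.043478)
(I(80) - c(M)) + 29763 = (80² - 1*(-1/23)) + 29763 = (6400 + 1/23) + 29763 = 147201/23 + 29763 = 831750/23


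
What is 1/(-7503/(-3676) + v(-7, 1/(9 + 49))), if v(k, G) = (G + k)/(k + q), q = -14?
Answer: 746228/1771239 ≈ 0.42130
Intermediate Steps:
v(k, G) = (G + k)/(-14 + k) (v(k, G) = (G + k)/(k - 14) = (G + k)/(-14 + k))
1/(-7503/(-3676) + v(-7, 1/(9 + 49))) = 1/(-7503/(-3676) + (1/(9 + 49) - 7)/(-14 - 7)) = 1/(-7503*(-1/3676) + (1/58 - 7)/(-21)) = 1/(7503/3676 - (1/58 - 7)/21) = 1/(7503/3676 - 1/21*(-405/58)) = 1/(7503/3676 + 135/406) = 1/(1771239/746228) = 746228/1771239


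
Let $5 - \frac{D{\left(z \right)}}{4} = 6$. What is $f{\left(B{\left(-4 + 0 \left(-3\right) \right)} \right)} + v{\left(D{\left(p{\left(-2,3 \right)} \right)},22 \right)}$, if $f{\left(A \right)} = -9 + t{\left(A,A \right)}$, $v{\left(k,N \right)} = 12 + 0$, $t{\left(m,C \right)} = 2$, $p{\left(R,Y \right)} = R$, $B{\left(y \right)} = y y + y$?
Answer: $5$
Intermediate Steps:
$B{\left(y \right)} = y + y^{2}$ ($B{\left(y \right)} = y^{2} + y = y + y^{2}$)
$D{\left(z \right)} = -4$ ($D{\left(z \right)} = 20 - 24 = -4$)
$v{\left(k,N \right)} = 12$
$f{\left(A \right)} = -7$ ($f{\left(A \right)} = -9 + 2 = -7$)
$f{\left(B{\left(-4 + 0 \left(-3\right) \right)} \right)} + v{\left(D{\left(p{\left(-2,3 \right)} \right)},22 \right)} = -7 + 12 = 5$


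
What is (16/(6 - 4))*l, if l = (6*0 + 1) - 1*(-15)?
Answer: 128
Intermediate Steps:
l = 16 (l = (0 + 1) + 15 = 1 + 15 = 16)
(16/(6 - 4))*l = (16/(6 - 4))*16 = (16/2)*16 = (16*(½))*16 = 8*16 = 128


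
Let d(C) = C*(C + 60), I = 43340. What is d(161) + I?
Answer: 78921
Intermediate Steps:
d(C) = C*(60 + C)
d(161) + I = 161*(60 + 161) + 43340 = 161*221 + 43340 = 35581 + 43340 = 78921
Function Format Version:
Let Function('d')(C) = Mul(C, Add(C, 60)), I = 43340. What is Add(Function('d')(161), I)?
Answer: 78921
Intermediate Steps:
Function('d')(C) = Mul(C, Add(60, C))
Add(Function('d')(161), I) = Add(Mul(161, Add(60, 161)), 43340) = Add(Mul(161, 221), 43340) = Add(35581, 43340) = 78921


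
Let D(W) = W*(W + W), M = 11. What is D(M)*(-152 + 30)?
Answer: -29524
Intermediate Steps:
D(W) = 2*W² (D(W) = W*(2*W) = 2*W²)
D(M)*(-152 + 30) = (2*11²)*(-152 + 30) = (2*121)*(-122) = 242*(-122) = -29524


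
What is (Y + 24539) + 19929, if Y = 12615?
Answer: 57083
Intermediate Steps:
(Y + 24539) + 19929 = (12615 + 24539) + 19929 = 37154 + 19929 = 57083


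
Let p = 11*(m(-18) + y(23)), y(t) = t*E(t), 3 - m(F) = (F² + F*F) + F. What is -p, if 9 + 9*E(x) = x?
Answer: 58531/9 ≈ 6503.4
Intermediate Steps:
m(F) = 3 - F - 2*F² (m(F) = 3 - ((F² + F*F) + F) = 3 - ((F² + F²) + F) = 3 - (2*F² + F) = 3 - (F + 2*F²) = 3 + (-F - 2*F²) = 3 - F - 2*F²)
E(x) = -1 + x/9
y(t) = t*(-1 + t/9)
p = -58531/9 (p = 11*((3 - 1*(-18) - 2*(-18)²) + (⅑)*23*(-9 + 23)) = 11*((3 + 18 - 2*324) + (⅑)*23*14) = 11*((3 + 18 - 648) + 322/9) = 11*(-627 + 322/9) = 11*(-5321/9) = -58531/9 ≈ -6503.4)
-p = -1*(-58531/9) = 58531/9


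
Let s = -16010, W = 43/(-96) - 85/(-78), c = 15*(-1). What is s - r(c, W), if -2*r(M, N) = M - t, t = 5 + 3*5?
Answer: -32055/2 ≈ -16028.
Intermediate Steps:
t = 20 (t = 5 + 15 = 20)
c = -15
W = 267/416 (W = 43*(-1/96) - 85*(-1/78) = -43/96 + 85/78 = 267/416 ≈ 0.64183)
r(M, N) = 10 - M/2 (r(M, N) = -(M - 1*20)/2 = -(M - 20)/2 = -(-20 + M)/2 = 10 - M/2)
s - r(c, W) = -16010 - (10 - 1/2*(-15)) = -16010 - (10 + 15/2) = -16010 - 1*35/2 = -16010 - 35/2 = -32055/2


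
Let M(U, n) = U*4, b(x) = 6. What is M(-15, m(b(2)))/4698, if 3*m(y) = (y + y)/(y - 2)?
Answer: -10/783 ≈ -0.012771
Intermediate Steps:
m(y) = 2*y/(3*(-2 + y)) (m(y) = ((y + y)/(y - 2))/3 = ((2*y)/(-2 + y))/3 = (2*y/(-2 + y))/3 = 2*y/(3*(-2 + y)))
M(U, n) = 4*U
M(-15, m(b(2)))/4698 = (4*(-15))/4698 = -60*1/4698 = -10/783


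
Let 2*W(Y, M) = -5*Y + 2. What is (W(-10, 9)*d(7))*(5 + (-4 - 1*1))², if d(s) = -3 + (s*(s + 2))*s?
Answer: 0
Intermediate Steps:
d(s) = -3 + s²*(2 + s) (d(s) = -3 + (s*(2 + s))*s = -3 + s²*(2 + s))
W(Y, M) = 1 - 5*Y/2 (W(Y, M) = (-5*Y + 2)/2 = (2 - 5*Y)/2 = 1 - 5*Y/2)
(W(-10, 9)*d(7))*(5 + (-4 - 1*1))² = ((1 - 5/2*(-10))*(-3 + 7³ + 2*7²))*(5 + (-4 - 1*1))² = ((1 + 25)*(-3 + 343 + 2*49))*(5 + (-4 - 1))² = (26*(-3 + 343 + 98))*(5 - 5)² = (26*438)*0² = 11388*0 = 0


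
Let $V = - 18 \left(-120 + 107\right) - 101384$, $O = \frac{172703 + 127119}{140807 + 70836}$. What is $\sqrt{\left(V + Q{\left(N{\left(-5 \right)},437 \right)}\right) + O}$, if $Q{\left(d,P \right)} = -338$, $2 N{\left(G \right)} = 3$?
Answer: $\frac{3 i \sqrt{505096012859174}}{211643} \approx 318.57 i$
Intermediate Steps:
$N{\left(G \right)} = \frac{3}{2}$ ($N{\left(G \right)} = \frac{1}{2} \cdot 3 = \frac{3}{2}$)
$O = \frac{299822}{211643} \approx 1.4166$
$V = -101150$ ($V = \left(-18\right) \left(-13\right) - 101384 = 234 - 101384 = -101150$)
$\sqrt{\left(V + Q{\left(N{\left(-5 \right)},437 \right)}\right) + O} = \sqrt{\left(-101150 - 338\right) + \frac{299822}{211643}} = \sqrt{-101488 + \frac{299822}{211643}} = \sqrt{- \frac{21478924962}{211643}} = \frac{3 i \sqrt{505096012859174}}{211643}$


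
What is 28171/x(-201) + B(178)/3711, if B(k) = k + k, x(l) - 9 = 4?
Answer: 8042093/3711 ≈ 2167.1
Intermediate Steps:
x(l) = 13 (x(l) = 9 + 4 = 13)
B(k) = 2*k
28171/x(-201) + B(178)/3711 = 28171/13 + (2*178)/3711 = 28171*(1/13) + 356*(1/3711) = 2167 + 356/3711 = 8042093/3711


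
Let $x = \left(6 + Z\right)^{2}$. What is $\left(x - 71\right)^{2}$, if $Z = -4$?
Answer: $4489$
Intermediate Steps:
$x = 4$ ($x = \left(6 - 4\right)^{2} = 2^{2} = 4$)
$\left(x - 71\right)^{2} = \left(4 - 71\right)^{2} = \left(-67\right)^{2} = 4489$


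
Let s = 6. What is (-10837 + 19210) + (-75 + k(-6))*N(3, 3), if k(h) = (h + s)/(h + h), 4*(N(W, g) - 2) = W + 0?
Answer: 32667/4 ≈ 8166.8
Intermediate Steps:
N(W, g) = 2 + W/4 (N(W, g) = 2 + (W + 0)/4 = 2 + W/4)
k(h) = (6 + h)/(2*h) (k(h) = (h + 6)/(h + h) = (6 + h)/((2*h)) = (6 + h)*(1/(2*h)) = (6 + h)/(2*h))
(-10837 + 19210) + (-75 + k(-6))*N(3, 3) = (-10837 + 19210) + (-75 + (1/2)*(6 - 6)/(-6))*(2 + (1/4)*3) = 8373 + (-75 + (1/2)*(-1/6)*0)*(2 + 3/4) = 8373 + (-75 + 0)*(11/4) = 8373 - 75*11/4 = 8373 - 825/4 = 32667/4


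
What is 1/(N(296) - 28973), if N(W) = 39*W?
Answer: -1/17429 ≈ -5.7376e-5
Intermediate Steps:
1/(N(296) - 28973) = 1/(39*296 - 28973) = 1/(11544 - 28973) = 1/(-17429) = -1/17429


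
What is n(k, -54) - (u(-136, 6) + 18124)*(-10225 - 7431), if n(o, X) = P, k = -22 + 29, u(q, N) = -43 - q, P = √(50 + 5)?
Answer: 321639352 + √55 ≈ 3.2164e+8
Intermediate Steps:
P = √55 ≈ 7.4162
k = 7
n(o, X) = √55
n(k, -54) - (u(-136, 6) + 18124)*(-10225 - 7431) = √55 - ((-43 - 1*(-136)) + 18124)*(-10225 - 7431) = √55 - ((-43 + 136) + 18124)*(-17656) = √55 - (93 + 18124)*(-17656) = √55 - 18217*(-17656) = √55 - 1*(-321639352) = √55 + 321639352 = 321639352 + √55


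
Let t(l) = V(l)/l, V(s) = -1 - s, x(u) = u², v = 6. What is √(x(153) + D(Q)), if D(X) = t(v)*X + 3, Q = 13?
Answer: √842286/6 ≈ 152.96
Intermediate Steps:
t(l) = (-1 - l)/l
D(X) = 3 - 7*X/6 (D(X) = ((-1 - 1*6)/6)*X + 3 = ((-1 - 6)/6)*X + 3 = ((⅙)*(-7))*X + 3 = -7*X/6 + 3 = 3 - 7*X/6)
√(x(153) + D(Q)) = √(153² + (3 - 7/6*13)) = √(23409 + (3 - 91/6)) = √(23409 - 73/6) = √(140381/6) = √842286/6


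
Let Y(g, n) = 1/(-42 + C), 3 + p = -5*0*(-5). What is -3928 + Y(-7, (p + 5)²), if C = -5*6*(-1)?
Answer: -47137/12 ≈ -3928.1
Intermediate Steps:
p = -3 (p = -3 - 5*0*(-5) = -3 + 0*(-5) = -3 + 0 = -3)
C = 30 (C = -30*(-1) = 30)
Y(g, n) = -1/12 (Y(g, n) = 1/(-42 + 30) = 1/(-12) = -1/12)
-3928 + Y(-7, (p + 5)²) = -3928 - 1/12 = -47137/12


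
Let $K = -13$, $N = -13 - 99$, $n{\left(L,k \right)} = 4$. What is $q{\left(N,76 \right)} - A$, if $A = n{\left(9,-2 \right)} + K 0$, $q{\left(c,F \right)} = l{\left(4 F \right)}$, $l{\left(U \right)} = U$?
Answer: $300$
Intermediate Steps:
$N = -112$ ($N = -13 - 99 = -112$)
$q{\left(c,F \right)} = 4 F$
$A = 4$ ($A = 4 - 0 = 4 + 0 = 4$)
$q{\left(N,76 \right)} - A = 4 \cdot 76 - 4 = 304 - 4 = 300$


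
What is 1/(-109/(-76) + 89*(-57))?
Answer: -76/385439 ≈ -0.00019718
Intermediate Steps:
1/(-109/(-76) + 89*(-57)) = 1/(-109*(-1/76) - 5073) = 1/(109/76 - 5073) = 1/(-385439/76) = -76/385439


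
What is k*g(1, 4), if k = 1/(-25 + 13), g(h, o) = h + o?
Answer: -5/12 ≈ -0.41667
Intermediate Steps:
k = -1/12 (k = 1/(-12) = -1/12 ≈ -0.083333)
k*g(1, 4) = -(1 + 4)/12 = -1/12*5 = -5/12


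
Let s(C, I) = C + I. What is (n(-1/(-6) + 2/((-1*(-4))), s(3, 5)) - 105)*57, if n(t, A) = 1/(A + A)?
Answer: -95703/16 ≈ -5981.4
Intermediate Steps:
n(t, A) = 1/(2*A)
(n(-1/(-6) + 2/((-1*(-4))), s(3, 5)) - 105)*57 = (1/(2*(3 + 5)) - 105)*57 = ((1/2)/8 - 105)*57 = ((1/2)*(1/8) - 105)*57 = (1/16 - 105)*57 = -1679/16*57 = -95703/16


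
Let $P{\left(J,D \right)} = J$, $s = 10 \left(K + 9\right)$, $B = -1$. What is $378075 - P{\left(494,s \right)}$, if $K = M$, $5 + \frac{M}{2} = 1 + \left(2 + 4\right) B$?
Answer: $377581$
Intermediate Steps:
$M = -20$ ($M = -10 + 2 \left(1 + \left(2 + 4\right) \left(-1\right)\right) = -10 + 2 \left(1 + 6 \left(-1\right)\right) = -10 + 2 \left(1 - 6\right) = -10 + 2 \left(-5\right) = -10 - 10 = -20$)
$K = -20$
$s = -110$ ($s = 10 \left(-20 + 9\right) = 10 \left(-11\right) = -110$)
$378075 - P{\left(494,s \right)} = 378075 - 494 = 377581$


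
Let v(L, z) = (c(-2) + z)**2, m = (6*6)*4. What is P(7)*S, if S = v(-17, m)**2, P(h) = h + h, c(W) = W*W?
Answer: 6716993024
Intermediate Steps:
c(W) = W**2
m = 144 (m = 36*4 = 144)
v(L, z) = (4 + z)**2 (v(L, z) = ((-2)**2 + z)**2 = (4 + z)**2)
P(h) = 2*h
S = 479785216 (S = ((4 + 144)**2)**2 = (148**2)**2 = 21904**2 = 479785216)
P(7)*S = (2*7)*479785216 = 14*479785216 = 6716993024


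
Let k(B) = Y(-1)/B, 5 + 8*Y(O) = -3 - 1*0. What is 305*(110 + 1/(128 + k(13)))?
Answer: 55797615/1663 ≈ 33552.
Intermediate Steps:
Y(O) = -1 (Y(O) = -5/8 + (-3 - 1*0)/8 = -5/8 + (-3 + 0)/8 = -5/8 + (1/8)*(-3) = -5/8 - 3/8 = -1)
k(B) = -1/B
305*(110 + 1/(128 + k(13))) = 305*(110 + 1/(128 - 1/13)) = 305*(110 + 1/(1663/13)) = 305*(110 + 13/1663) = 305*(182943/1663) = 55797615/1663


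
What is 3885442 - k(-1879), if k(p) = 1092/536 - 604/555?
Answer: 288960250961/74370 ≈ 3.8854e+6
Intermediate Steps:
k(p) = 70579/74370 (k(p) = 1092*(1/536) - 604*1/555 = 273/134 - 604/555 = 70579/74370)
3885442 - k(-1879) = 3885442 - 1*70579/74370 = 3885442 - 70579/74370 = 288960250961/74370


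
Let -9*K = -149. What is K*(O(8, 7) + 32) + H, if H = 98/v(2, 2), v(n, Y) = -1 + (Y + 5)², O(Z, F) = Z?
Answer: 47827/72 ≈ 664.26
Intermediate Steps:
v(n, Y) = -1 + (5 + Y)²
K = 149/9 (K = -⅑*(-149) = 149/9 ≈ 16.556)
H = 49/24 (H = 98/(-1 + (5 + 2)²) = 98/(-1 + 7²) = 98/(-1 + 49) = 98/48 = 98*(1/48) = 49/24 ≈ 2.0417)
K*(O(8, 7) + 32) + H = 149*(8 + 32)/9 + 49/24 = (149/9)*40 + 49/24 = 5960/9 + 49/24 = 47827/72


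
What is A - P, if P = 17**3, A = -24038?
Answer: -28951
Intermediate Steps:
P = 4913
A - P = -24038 - 1*4913 = -24038 - 4913 = -28951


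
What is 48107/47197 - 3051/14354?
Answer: 546529831/677465738 ≈ 0.80673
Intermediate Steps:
48107/47197 - 3051/14354 = 546529831/677465738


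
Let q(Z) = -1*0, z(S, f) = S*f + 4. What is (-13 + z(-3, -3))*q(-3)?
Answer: 0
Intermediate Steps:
z(S, f) = 4 + S*f
q(Z) = 0
(-13 + z(-3, -3))*q(-3) = (-13 + (4 - 3*(-3)))*0 = (-13 + (4 + 9))*0 = (-13 + 13)*0 = 0*0 = 0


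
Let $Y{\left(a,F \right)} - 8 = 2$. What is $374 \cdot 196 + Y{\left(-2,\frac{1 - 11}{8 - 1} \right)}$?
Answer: $73314$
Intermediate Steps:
$Y{\left(a,F \right)} = 10$ ($Y{\left(a,F \right)} = 8 + 2 = 10$)
$374 \cdot 196 + Y{\left(-2,\frac{1 - 11}{8 - 1} \right)} = 374 \cdot 196 + 10 = 73304 + 10 = 73314$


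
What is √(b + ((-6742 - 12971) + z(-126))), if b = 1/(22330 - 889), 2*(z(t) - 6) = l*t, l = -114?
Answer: 2*I*√1439487225771/21441 ≈ 111.92*I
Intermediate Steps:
z(t) = 6 - 57*t (z(t) = 6 + (-114*t)/2 = 6 - 57*t)
b = 1/21441 ≈ 4.6640e-5
√(b + ((-6742 - 12971) + z(-126))) = √(1/21441 + ((-6742 - 12971) + (6 - 57*(-126)))) = √(1/21441 + (-19713 + (6 + 7182))) = √(1/21441 + (-19713 + 7188)) = √(1/21441 - 12525) = √(-268548524/21441) = 2*I*√1439487225771/21441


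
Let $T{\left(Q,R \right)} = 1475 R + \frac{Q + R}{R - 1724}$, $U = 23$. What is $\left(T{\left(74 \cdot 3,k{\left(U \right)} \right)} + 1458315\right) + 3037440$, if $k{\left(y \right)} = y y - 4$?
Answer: $\frac{6318885123}{1199} \approx 5.2701 \cdot 10^{6}$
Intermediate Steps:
$k{\left(y \right)} = -4 + y^{2}$ ($k{\left(y \right)} = y^{2} - 4 = -4 + y^{2}$)
$T{\left(Q,R \right)} = 1475 R + \frac{Q + R}{-1724 + R}$
$\left(T{\left(74 \cdot 3,k{\left(U \right)} \right)} + 1458315\right) + 3037440 = \left(\frac{74 \cdot 3 - 2542899 \left(-4 + 23^{2}\right) + 1475 \left(-4 + 23^{2}\right)^{2}}{-1724 - \left(4 - 23^{2}\right)} + 1458315\right) + 3037440 = \left(\frac{222 - 2542899 \left(-4 + 529\right) + 1475 \left(-4 + 529\right)^{2}}{-1724 + \left(-4 + 529\right)} + 1458315\right) + 3037440 = \left(\frac{222 - 1335021975 + 1475 \cdot 525^{2}}{-1724 + 525} + 1458315\right) + 3037440 = \left(\frac{222 - 1335021975 + 1475 \cdot 275625}{-1199} + 1458315\right) + 3037440 = \left(- \frac{222 - 1335021975 + 406546875}{1199} + 1458315\right) + 3037440 = \left(\left(- \frac{1}{1199}\right) \left(-928474878\right) + 1458315\right) + 3037440 = \left(\frac{928474878}{1199} + 1458315\right) + 3037440 = \frac{2676994563}{1199} + 3037440 = \frac{6318885123}{1199}$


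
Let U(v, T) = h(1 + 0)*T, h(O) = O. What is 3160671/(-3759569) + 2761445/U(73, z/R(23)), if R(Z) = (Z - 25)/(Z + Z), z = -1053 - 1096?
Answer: 10225620531688/185824216963 ≈ 55.028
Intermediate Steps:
z = -2149
R(Z) = (-25 + Z)/(2*Z) (R(Z) = (-25 + Z)/((2*Z)) = (-25 + Z)*(1/(2*Z)) = (-25 + Z)/(2*Z))
U(v, T) = T (U(v, T) = (1 + 0)*T = 1*T = T)
3160671/(-3759569) + 2761445/U(73, z/R(23)) = 3160671/(-3759569) + 2761445/((-2149*46/(-25 + 23))) = 3160671*(-1/3759569) + 2761445/((-2149/((½)*(1/23)*(-2)))) = -3160671/3759569 + 2761445/((-2149/(-1/23))) = -3160671/3759569 + 2761445/((-2149*(-23))) = -3160671/3759569 + 2761445/49427 = 10225620531688/185824216963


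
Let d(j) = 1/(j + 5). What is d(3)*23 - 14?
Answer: -89/8 ≈ -11.125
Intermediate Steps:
d(j) = 1/(5 + j)
d(3)*23 - 14 = 23/(5 + 3) - 14 = 23/8 - 14 = -89/8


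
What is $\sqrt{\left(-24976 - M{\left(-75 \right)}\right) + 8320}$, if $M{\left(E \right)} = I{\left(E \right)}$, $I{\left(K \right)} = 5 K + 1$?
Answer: $i \sqrt{16282} \approx 127.6 i$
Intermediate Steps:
$I{\left(K \right)} = 1 + 5 K$
$M{\left(E \right)} = 1 + 5 E$
$\sqrt{\left(-24976 - M{\left(-75 \right)}\right) + 8320} = \sqrt{\left(-24976 - \left(1 + 5 \left(-75\right)\right)\right) + 8320} = \sqrt{\left(-24976 - \left(1 - 375\right)\right) + 8320} = \sqrt{\left(-24976 - -374\right) + 8320} = \sqrt{\left(-24976 + 374\right) + 8320} = \sqrt{-24602 + 8320} = \sqrt{-16282} = i \sqrt{16282}$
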